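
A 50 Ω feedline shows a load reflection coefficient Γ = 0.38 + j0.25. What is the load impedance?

Z_L = Z_0·(1 + Γ)/(1 − Γ) = 50·(1.38 + j0.25)/(0.62 − j0.25)

Z_L ≈ 88.7 + j55.9 Ω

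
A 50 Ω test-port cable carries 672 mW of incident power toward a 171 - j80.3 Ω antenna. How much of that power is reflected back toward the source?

|Γ| = |(121 − j80.3)/(221 − j80.3)| = 0.618
|Γ|² = 0.381
P_refl = |Γ|²·P_inc = 256 mW, P_del = (1 − |Γ|²)·P_inc = 416 mW

P_reflected ≈ 256 mW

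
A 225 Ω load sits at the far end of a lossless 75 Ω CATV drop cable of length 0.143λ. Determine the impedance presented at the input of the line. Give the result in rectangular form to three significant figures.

βl = 2π × 0.143 = 51.5°
tan(βl) = tan(51.5°) = 1.26
Z_in = Z_0·(Z_L + jZ_0·tanβl)/(Z_0 + jZ_L·tanβl)
     = 75·(225 + j94.2)/(75 + j283)

Z_in ≈ 38.2 − j49.6 Ω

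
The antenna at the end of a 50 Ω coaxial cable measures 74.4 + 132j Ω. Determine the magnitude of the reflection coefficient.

Γ = (Z_L − Z_0)/(Z_L + Z_0) = (24.4 + j132)/(124.4 + j132)
|Γ| = 134/181

|Γ| ≈ 0.74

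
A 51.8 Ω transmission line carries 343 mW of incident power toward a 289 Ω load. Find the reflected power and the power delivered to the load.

Γ = (289 − 51.8)/(289 + 51.8) = 0.696
|Γ|² = 0.484
P_refl = |Γ|²·P_inc = 166 mW, P_del = (1 − |Γ|²)·P_inc = 177 mW

P_reflected ≈ 166 mW; P_delivered ≈ 177 mW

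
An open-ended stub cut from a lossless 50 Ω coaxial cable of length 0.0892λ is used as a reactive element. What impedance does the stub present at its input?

Z_in ≈ −j79.7 Ω

βl = 2π × 0.0892 = 32.1°
tan(βl) = 0.628
For an open-ended stub, Z_in = −jZ_0·cot(βl) = −jZ_0/tan(βl)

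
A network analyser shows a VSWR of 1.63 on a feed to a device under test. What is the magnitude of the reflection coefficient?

|Γ| ≈ 0.24

|Γ| = (S − 1)/(S + 1) = (1.63 − 1)/(1.63 + 1) = 0.63/2.63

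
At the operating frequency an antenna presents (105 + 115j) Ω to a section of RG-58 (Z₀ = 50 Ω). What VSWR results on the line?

VSWR ≈ 4.89

Γ = (Z_L − Z_0)/(Z_L + Z_0) = (55 + j115)/(155 + j115)
|Γ| = 127/193 = 0.66
VSWR = (1 + |Γ|)/(1 − |Γ|) = 1.66/0.34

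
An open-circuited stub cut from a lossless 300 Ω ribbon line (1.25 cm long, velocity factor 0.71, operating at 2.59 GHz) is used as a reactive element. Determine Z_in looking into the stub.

λ = v/f = 0.71·c / 2.59 GHz = 0.0822 m
βl = 2π·l/λ = 2π × 0.152 = 54.7°
tan(βl) = 1.41
For an open-circuited stub, Z_in = −jZ_0·cot(βl) = −jZ_0/tan(βl)

Z_in ≈ −j212 Ω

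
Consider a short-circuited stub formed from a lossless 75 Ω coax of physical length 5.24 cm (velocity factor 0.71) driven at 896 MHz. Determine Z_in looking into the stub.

Z_in ≈ +j399 Ω

λ = v/f = 0.71·c / 896 MHz = 0.238 m
βl = 2π·l/λ = 2π × 0.22 = 79.4°
tan(βl) = 5.32
For a short-circuited stub, Z_in = jZ_0·tan(βl)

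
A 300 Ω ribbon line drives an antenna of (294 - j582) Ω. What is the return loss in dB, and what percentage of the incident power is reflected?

Γ = (-6 − j582)/(594 − j582), |Γ| = 0.7
RL = −20·log₁₀(0.7) = 3.1 dB
P_refl/P_inc = |Γ|² = 0.49

RL ≈ 3.1 dB; 49% of incident power reflected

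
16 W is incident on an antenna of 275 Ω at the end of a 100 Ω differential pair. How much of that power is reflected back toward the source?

P_reflected ≈ 3.48 W

Γ = (275 − 100)/(275 + 100) = 0.467
|Γ|² = 0.218
P_refl = |Γ|²·P_inc = 3.48 W, P_del = (1 − |Γ|²)·P_inc = 12.5 W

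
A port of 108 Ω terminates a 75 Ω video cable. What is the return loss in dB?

Γ = (108 − 75)/(108 + 75) = 0.18
RL = −20·log₁₀|Γ| = −20·log₁₀(0.18)

RL ≈ 14.9 dB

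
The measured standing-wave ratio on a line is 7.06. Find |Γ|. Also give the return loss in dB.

|Γ| ≈ 0.752; return loss ≈ 2.48 dB

|Γ| = (S − 1)/(S + 1) = (7.06 − 1)/(7.06 + 1) = 6.06/8.06
RL = −20·log₁₀|Γ| = −20·log₁₀(0.752)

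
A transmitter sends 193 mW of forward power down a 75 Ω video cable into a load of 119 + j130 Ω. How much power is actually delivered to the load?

|Γ| = |(44 + j130)/(194 + j130)| = 0.588
|Γ|² = 0.345
P_refl = |Γ|²·P_inc = 66.7 mW, P_del = (1 − |Γ|²)·P_inc = 126 mW

P_delivered ≈ 126 mW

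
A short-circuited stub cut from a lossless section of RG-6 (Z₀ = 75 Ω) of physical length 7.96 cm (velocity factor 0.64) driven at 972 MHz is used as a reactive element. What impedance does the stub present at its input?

λ = v/f = 0.64·c / 972 MHz = 0.198 m
βl = 2π·l/λ = 2π × 0.403 = 145°
tan(βl) = -0.698
For a short-circuited stub, Z_in = jZ_0·tan(βl)

Z_in ≈ −j52.4 Ω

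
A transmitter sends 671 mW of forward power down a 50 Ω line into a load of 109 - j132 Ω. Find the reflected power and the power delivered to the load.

P_reflected ≈ 328 mW; P_delivered ≈ 343 mW

|Γ| = |(59 − j132)/(159 − j132)| = 0.7
|Γ|² = 0.49
P_refl = |Γ|²·P_inc = 328 mW, P_del = (1 − |Γ|²)·P_inc = 343 mW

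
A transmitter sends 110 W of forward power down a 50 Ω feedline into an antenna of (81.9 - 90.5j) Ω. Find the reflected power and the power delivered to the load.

P_reflected ≈ 39.6 W; P_delivered ≈ 70.4 W

|Γ| = |(31.9 − j90.5)/(131.9 − j90.5)| = 0.6
|Γ|² = 0.36
P_refl = |Γ|²·P_inc = 39.6 W, P_del = (1 − |Γ|²)·P_inc = 70.4 W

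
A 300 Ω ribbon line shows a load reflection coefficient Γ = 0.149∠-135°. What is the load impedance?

Z_L ≈ 238 − j51.3 Ω

Z_L = Z_0·(1 + Γ)/(1 − Γ) = 300·(0.895 − j0.105)/(1.11 + j0.105)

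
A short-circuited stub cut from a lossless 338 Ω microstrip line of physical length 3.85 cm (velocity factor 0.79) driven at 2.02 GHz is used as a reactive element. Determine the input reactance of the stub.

X_in ≈ -632 Ω (capacitive)

λ = v/f = 0.79·c / 2.02 GHz = 0.117 m
βl = 2π·l/λ = 2π × 0.328 = 118°
tan(βl) = -1.87
For a short-circuited stub, Z_in = jZ_0·tan(βl)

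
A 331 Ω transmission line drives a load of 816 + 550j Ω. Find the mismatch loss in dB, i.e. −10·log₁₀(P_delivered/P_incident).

Γ = (485 + j550)/(1147 + j550), |Γ| = 0.576
|Γ|² = 0.332, so P_del/P_inc = 1 − |Γ|² = 0.668
ML = −10·log₁₀(1 − |Γ|²)

mismatch loss ≈ 1.75 dB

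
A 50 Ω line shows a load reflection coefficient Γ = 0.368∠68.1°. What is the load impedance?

Z_L ≈ 50.2 + j39.7 Ω

Z_L = Z_0·(1 + Γ)/(1 − Γ) = 50·(1.14 + j0.341)/(0.863 − j0.341)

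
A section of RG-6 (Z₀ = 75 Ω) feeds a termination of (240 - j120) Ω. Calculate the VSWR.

VSWR ≈ 4.07

Γ = (Z_L − Z_0)/(Z_L + Z_0) = (165 − j120)/(315 − j120)
|Γ| = 204/337 = 0.605
VSWR = (1 + |Γ|)/(1 − |Γ|) = 1.61/0.395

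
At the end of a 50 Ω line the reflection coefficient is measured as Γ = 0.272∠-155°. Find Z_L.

Z_L = Z_0·(1 + Γ)/(1 − Γ) = 50·(0.753 − j0.115)/(1.25 + j0.115)

Z_L ≈ 29.5 − j7.34 Ω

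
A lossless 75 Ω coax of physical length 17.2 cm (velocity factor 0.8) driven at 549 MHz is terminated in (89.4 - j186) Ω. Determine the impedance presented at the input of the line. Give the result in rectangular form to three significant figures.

Z_in ≈ 80 + j176 Ω

λ = v/f = 0.8·c / 549 MHz = 0.437 m
βl = 2π·l/λ = 2π × 0.393 = 142°
tan(βl) = tan(142°) = -0.791
Z_in = Z_0·(Z_L + jZ_0·tanβl)/(Z_0 + jZ_L·tanβl)
     = 75·(89.4 − j245)/(-72.2 − j70.8)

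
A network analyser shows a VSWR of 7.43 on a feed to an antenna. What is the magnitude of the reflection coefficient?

|Γ| = (S − 1)/(S + 1) = (7.43 − 1)/(7.43 + 1) = 6.43/8.43

|Γ| ≈ 0.763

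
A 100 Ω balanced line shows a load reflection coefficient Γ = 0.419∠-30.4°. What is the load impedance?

Z_L = Z_0·(1 + Γ)/(1 − Γ) = 100·(1.36 − j0.212)/(0.639 + j0.212)

Z_L ≈ 182 − j93.7 Ω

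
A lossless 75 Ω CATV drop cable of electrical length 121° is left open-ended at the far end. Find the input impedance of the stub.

tan(βl) = -1.66
For an open-ended stub, Z_in = −jZ_0·cot(βl) = −jZ_0/tan(βl)

Z_in ≈ +j45.1 Ω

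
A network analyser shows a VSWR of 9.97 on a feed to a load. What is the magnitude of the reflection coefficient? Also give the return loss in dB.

|Γ| ≈ 0.818; return loss ≈ 1.75 dB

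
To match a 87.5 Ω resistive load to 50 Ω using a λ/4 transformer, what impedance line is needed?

Z_qwt ≈ 66.1 Ω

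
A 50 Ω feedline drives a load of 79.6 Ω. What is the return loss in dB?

Γ = (79.6 − 50)/(79.6 + 50) = 0.228
RL = −20·log₁₀|Γ| = −20·log₁₀(0.228)

RL ≈ 12.8 dB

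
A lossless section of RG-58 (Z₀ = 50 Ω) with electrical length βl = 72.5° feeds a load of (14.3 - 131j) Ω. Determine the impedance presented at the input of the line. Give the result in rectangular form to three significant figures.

tan(βl) = tan(72.5°) = 3.17
Z_in = Z_0·(Z_L + jZ_0·tanβl)/(Z_0 + jZ_L·tanβl)
     = 50·(14.3 + j27.6)/(465 + j45.4)

Z_in ≈ 1.81 + j2.79 Ω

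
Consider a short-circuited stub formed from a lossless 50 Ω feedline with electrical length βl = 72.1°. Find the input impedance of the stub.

Z_in ≈ +j155 Ω

tan(βl) = 3.1
For a short-circuited stub, Z_in = jZ_0·tan(βl)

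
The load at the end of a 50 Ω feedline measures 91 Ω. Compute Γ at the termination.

Γ = 0.291

Γ = (Z_L − Z_0)/(Z_L + Z_0) = (91 − 50)/(91 + 50) = 41/141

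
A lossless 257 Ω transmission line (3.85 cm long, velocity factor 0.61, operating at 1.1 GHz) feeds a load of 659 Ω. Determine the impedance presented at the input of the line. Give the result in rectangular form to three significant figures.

Z_in ≈ 101 − j25.5 Ω

λ = v/f = 0.61·c / 1.1 GHz = 0.166 m
βl = 2π·l/λ = 2π × 0.231 = 83.3°
tan(βl) = tan(83.3°) = 8.53
Z_in = Z_0·(Z_L + jZ_0·tanβl)/(Z_0 + jZ_L·tanβl)
     = 257·(659 + j2190)/(257 + j5620)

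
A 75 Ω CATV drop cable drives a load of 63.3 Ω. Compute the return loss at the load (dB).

RL ≈ 21.5 dB

Γ = (63.3 − 75)/(63.3 + 75) = -0.0846
RL = −20·log₁₀|Γ| = −20·log₁₀(0.0846)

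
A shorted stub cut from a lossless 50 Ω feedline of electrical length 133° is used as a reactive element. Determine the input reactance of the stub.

tan(βl) = -1.07
For a shorted stub, Z_in = jZ_0·tan(βl)

X_in ≈ -53.6 Ω (capacitive)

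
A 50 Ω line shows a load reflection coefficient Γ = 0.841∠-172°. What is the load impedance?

Z_L = Z_0·(1 + Γ)/(1 − Γ) = 50·(0.167 − j0.117)/(1.83 + j0.117)

Z_L ≈ 4.34 − j3.47 Ω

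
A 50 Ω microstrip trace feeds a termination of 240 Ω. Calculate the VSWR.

VSWR ≈ 4.8

For a purely resistive load, VSWR = R_L/Z_0 or Z_0/R_L (whichever > 1) = 240/50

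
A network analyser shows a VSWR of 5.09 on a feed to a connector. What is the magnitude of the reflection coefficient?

|Γ| ≈ 0.672

|Γ| = (S − 1)/(S + 1) = (5.09 − 1)/(5.09 + 1) = 4.09/6.09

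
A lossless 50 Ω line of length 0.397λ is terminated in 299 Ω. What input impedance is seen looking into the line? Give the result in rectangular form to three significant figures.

βl = 2π × 0.397 = 143°
tan(βl) = tan(143°) = -0.756
Z_in = Z_0·(Z_L + jZ_0·tanβl)/(Z_0 + jZ_L·tanβl)
     = 50·(299 − j37.8)/(50 − j226)

Z_in ≈ 21.9 + j61.3 Ω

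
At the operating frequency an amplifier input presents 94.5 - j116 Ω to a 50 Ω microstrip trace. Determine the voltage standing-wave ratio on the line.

Γ = (Z_L − Z_0)/(Z_L + Z_0) = (44.5 − j116)/(144.5 − j116)
|Γ| = 124/185 = 0.67
VSWR = (1 + |Γ|)/(1 − |Γ|) = 1.67/0.33

VSWR ≈ 5.07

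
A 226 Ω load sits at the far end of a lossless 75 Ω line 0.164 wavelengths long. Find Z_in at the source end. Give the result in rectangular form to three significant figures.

βl = 2π × 0.164 = 59°
tan(βl) = tan(59°) = 1.67
Z_in = Z_0·(Z_L + jZ_0·tanβl)/(Z_0 + jZ_L·tanβl)
     = 75·(226 + j125)/(75 + j377)

Z_in ≈ 32.6 − j38.5 Ω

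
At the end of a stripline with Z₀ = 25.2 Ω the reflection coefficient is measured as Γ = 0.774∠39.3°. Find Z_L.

Z_L ≈ 25.2 + j61.6 Ω

Z_L = Z_0·(1 + Γ)/(1 − Γ) = 25.2·(1.6 + j0.49)/(0.401 − j0.49)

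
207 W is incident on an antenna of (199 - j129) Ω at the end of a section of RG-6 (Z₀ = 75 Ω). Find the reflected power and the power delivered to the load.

|Γ| = |(124 − j129)/(274 − j129)| = 0.591
|Γ|² = 0.349
P_refl = |Γ|²·P_inc = 72.3 W, P_del = (1 − |Γ|²)·P_inc = 135 W

P_reflected ≈ 72.3 W; P_delivered ≈ 135 W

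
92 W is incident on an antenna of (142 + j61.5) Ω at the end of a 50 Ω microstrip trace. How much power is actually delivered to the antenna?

|Γ| = |(92 + j61.5)/(192 + j61.5)| = 0.549
|Γ|² = 0.301
P_refl = |Γ|²·P_inc = 27.7 W, P_del = (1 − |Γ|²)·P_inc = 64.3 W

P_delivered ≈ 64.3 W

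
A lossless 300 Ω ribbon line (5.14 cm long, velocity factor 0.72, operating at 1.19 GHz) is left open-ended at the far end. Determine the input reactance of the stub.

λ = v/f = 0.72·c / 1.19 GHz = 0.182 m
βl = 2π·l/λ = 2π × 0.283 = 102°
tan(βl) = -4.73
For an open-ended stub, Z_in = −jZ_0·cot(βl) = −jZ_0/tan(βl)

X_in ≈ 63.5 Ω (inductive)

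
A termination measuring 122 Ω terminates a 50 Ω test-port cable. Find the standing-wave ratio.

VSWR ≈ 2.44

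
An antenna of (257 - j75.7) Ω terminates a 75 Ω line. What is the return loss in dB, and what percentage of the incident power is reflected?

RL ≈ 4.75 dB; 33.5% of incident power reflected

Γ = (182 − j75.7)/(332 − j75.7), |Γ| = 0.579
RL = −20·log₁₀(0.579) = 4.75 dB
P_refl/P_inc = |Γ|² = 0.335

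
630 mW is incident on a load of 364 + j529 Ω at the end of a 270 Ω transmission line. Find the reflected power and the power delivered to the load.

P_reflected ≈ 267 mW; P_delivered ≈ 363 mW

|Γ| = |(94 + j529)/(634 + j529)| = 0.651
|Γ|² = 0.423
P_refl = |Γ|²·P_inc = 267 mW, P_del = (1 − |Γ|²)·P_inc = 363 mW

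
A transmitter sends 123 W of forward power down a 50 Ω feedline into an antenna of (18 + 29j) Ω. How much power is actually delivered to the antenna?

|Γ| = |(-32 + j29)/(68 + j29)| = 0.584
|Γ|² = 0.341
P_refl = |Γ|²·P_inc = 42 W, P_del = (1 − |Γ|²)·P_inc = 81 W

P_delivered ≈ 81 W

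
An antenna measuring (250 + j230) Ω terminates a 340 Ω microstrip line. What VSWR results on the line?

VSWR ≈ 2.28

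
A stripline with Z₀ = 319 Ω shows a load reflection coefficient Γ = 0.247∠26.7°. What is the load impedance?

Z_L ≈ 483 + j114 Ω

Z_L = Z_0·(1 + Γ)/(1 − Γ) = 319·(1.22 + j0.111)/(0.779 − j0.111)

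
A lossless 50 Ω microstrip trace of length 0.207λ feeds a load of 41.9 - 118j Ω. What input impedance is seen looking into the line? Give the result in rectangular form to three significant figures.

Z_in ≈ 5.89 + j4.7 Ω

βl = 2π × 0.207 = 74.5°
tan(βl) = tan(74.5°) = 3.61
Z_in = Z_0·(Z_L + jZ_0·tanβl)/(Z_0 + jZ_L·tanβl)
     = 50·(41.9 + j62.5)/(476 + j151)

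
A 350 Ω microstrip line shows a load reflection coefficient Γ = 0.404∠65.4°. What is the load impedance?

Z_L = Z_0·(1 + Γ)/(1 − Γ) = 350·(1.17 + j0.367)/(0.832 − j0.367)

Z_L ≈ 354 + j311 Ω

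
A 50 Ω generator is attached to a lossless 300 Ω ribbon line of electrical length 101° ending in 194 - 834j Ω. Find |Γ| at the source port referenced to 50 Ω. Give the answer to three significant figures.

tan(βl) = -5.14
Z_in = Z_0·(Z_L + jZ_0·tanβl)/(Z_0 + jZ_L·tanβl) = 28.3 + j172 Ω
Γ_s = (Z_in − Z_s)/(Z_in + Z_s) = (-21.7 + j172)/(78.3 + j172), |Γ_s| = 0.917

|Γ| ≈ 0.917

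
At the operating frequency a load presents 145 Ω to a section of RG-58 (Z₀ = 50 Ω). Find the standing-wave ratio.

VSWR ≈ 2.9

Γ = (145 − 50)/(145 + 50) = 0.487
VSWR = (1 + 0.487)/(1 − 0.487)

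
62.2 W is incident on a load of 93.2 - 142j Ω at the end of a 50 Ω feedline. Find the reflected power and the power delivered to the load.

P_reflected ≈ 33.7 W; P_delivered ≈ 28.5 W

|Γ| = |(43.2 − j142)/(143.2 − j142)| = 0.736
|Γ|² = 0.542
P_refl = |Γ|²·P_inc = 33.7 W, P_del = (1 − |Γ|²)·P_inc = 28.5 W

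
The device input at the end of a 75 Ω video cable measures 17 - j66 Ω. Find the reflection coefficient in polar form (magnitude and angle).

Γ ≈ 0.776 ∠ -95.7°

Γ = (Z_L − Z_0)/(Z_L + Z_0) = (-58 − j66)/(92 − j66)
|Γ| = 87.9/113 = 0.776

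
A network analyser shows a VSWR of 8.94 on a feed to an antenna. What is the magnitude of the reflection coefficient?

|Γ| ≈ 0.799

|Γ| = (S − 1)/(S + 1) = (8.94 − 1)/(8.94 + 1) = 7.94/9.94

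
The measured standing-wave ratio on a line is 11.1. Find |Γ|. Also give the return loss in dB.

|Γ| = (S − 1)/(S + 1) = (11.1 − 1)/(11.1 + 1) = 10.1/12.1
RL = −20·log₁₀|Γ| = −20·log₁₀(0.835)

|Γ| ≈ 0.835; return loss ≈ 1.57 dB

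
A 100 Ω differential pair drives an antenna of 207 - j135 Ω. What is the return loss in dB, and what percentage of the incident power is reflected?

Γ = (107 − j135)/(307 − j135), |Γ| = 0.514
RL = −20·log₁₀(0.514) = 5.79 dB
P_refl/P_inc = |Γ|² = 0.264

RL ≈ 5.79 dB; 26.4% of incident power reflected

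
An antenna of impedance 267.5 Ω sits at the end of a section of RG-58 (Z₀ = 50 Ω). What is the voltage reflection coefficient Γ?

Γ = (Z_L − Z_0)/(Z_L + Z_0) = (267.5 − 50)/(267.5 + 50) = 217.5/317.5

Γ = 0.685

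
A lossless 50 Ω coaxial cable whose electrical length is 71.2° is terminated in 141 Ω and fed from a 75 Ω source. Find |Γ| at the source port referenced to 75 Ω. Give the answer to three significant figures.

tan(βl) = 2.94
Z_in = Z_0·(Z_L + jZ_0·tanβl)/(Z_0 + jZ_L·tanβl) = 19.5 − j14.7 Ω
Γ_s = (Z_in − Z_s)/(Z_in + Z_s) = (-55.5 − j14.7)/(94.5 − j14.7), |Γ_s| = 0.6

|Γ| ≈ 0.6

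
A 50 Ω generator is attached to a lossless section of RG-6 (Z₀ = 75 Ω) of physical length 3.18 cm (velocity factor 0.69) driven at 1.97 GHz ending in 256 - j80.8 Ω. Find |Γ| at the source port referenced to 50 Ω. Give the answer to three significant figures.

|Γ| ≈ 0.51

λ = v/f = 0.69·c / 1.97 GHz = 0.105 m
βl = 2π·l/λ = 2π × 0.303 = 109°
tan(βl) = -2.91
Z_in = Z_0·(Z_L + jZ_0·tanβl)/(Z_0 + jZ_L·tanβl) = 23.5 + j30.8 Ω
Γ_s = (Z_in − Z_s)/(Z_in + Z_s) = (-26.5 + j30.8)/(73.5 + j30.8), |Γ_s| = 0.51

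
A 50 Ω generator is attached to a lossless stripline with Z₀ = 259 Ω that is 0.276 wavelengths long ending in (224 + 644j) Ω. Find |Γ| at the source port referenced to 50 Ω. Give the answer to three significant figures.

βl = 2π × 0.276 = 99.4°
tan(βl) = -6.07
Z_in = Z_0·(Z_L + jZ_0·tanβl)/(Z_0 + jZ_L·tanβl) = 29.6 − j48 Ω
Γ_s = (Z_in − Z_s)/(Z_in + Z_s) = (-20.4 − j48)/(79.6 − j48), |Γ_s| = 0.561

|Γ| ≈ 0.561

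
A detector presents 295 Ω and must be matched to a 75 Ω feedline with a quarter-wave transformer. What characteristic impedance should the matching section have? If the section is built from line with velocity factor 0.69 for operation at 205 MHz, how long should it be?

Z_qwt = √(Z_0·R_L) = √(75 × 295) = √22120
λ = 0.69·c/f = 1.01 m, so l = λ/4 = 0.252 m

Z_qwt ≈ 149 Ω; length ≈ 25.2 cm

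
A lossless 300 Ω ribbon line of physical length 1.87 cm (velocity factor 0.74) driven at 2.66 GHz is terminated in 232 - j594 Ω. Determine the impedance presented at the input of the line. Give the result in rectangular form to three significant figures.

λ = v/f = 0.74·c / 2.66 GHz = 0.0835 m
βl = 2π·l/λ = 2π × 0.224 = 80.7°
tan(βl) = tan(80.7°) = 6.08
Z_in = Z_0·(Z_L + jZ_0·tanβl)/(Z_0 + jZ_L·tanβl)
     = 300·(232 + j1230)/(3910 + j1410)

Z_in ≈ 45.9 + j77.8 Ω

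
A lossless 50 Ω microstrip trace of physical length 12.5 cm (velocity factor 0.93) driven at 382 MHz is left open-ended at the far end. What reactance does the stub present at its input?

X_in ≈ -27 Ω (capacitive)

λ = v/f = 0.93·c / 382 MHz = 0.73 m
βl = 2π·l/λ = 2π × 0.171 = 61.6°
tan(βl) = 1.85
For an open-ended stub, Z_in = −jZ_0·cot(βl) = −jZ_0/tan(βl)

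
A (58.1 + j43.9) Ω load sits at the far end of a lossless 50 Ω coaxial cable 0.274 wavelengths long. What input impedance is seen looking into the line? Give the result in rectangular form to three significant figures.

βl = 2π × 0.274 = 98.6°
tan(βl) = tan(98.6°) = -6.58
Z_in = Z_0·(Z_L + jZ_0·tanβl)/(Z_0 + jZ_L·tanβl)
     = 50·(58.1 − j285)/(339 − j382)

Z_in ≈ 24.7 − j14.3 Ω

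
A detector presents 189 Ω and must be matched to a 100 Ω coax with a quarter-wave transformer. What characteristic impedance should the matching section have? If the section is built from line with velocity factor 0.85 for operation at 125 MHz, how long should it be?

Z_qwt ≈ 137 Ω; length ≈ 51 cm

Z_qwt = √(Z_0·R_L) = √(100 × 189) = √18900
λ = 0.85·c/f = 2.04 m, so l = λ/4 = 0.51 m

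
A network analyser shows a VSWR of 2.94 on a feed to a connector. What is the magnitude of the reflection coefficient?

|Γ| = (S − 1)/(S + 1) = (2.94 − 1)/(2.94 + 1) = 1.94/3.94

|Γ| ≈ 0.492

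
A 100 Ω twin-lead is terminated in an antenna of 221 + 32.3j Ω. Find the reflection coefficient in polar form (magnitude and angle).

Γ = (Z_L − Z_0)/(Z_L + Z_0) = (121 + j32.3)/(321 + j32.3)
|Γ| = 125/323 = 0.388

Γ ≈ 0.388 ∠ 9.2°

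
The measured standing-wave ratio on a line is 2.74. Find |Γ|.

|Γ| ≈ 0.465

|Γ| = (S − 1)/(S + 1) = (2.74 − 1)/(2.74 + 1) = 1.74/3.74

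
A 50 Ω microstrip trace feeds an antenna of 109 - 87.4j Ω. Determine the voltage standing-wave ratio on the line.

VSWR ≈ 3.78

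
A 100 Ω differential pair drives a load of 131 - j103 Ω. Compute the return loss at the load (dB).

RL ≈ 7.43 dB

Γ = (31 − j103)/(231 − j103), |Γ| = 0.425
RL = −20·log₁₀|Γ| = −20·log₁₀(0.425)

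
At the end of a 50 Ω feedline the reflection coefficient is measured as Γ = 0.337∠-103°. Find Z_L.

Z_L ≈ 35 − j26 Ω

Z_L = Z_0·(1 + Γ)/(1 − Γ) = 50·(0.924 − j0.328)/(1.08 + j0.328)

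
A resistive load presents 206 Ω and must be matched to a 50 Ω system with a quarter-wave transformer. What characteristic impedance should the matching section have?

Z_qwt ≈ 101 Ω

Z_qwt = √(Z_0·R_L) = √(50 × 206) = √10300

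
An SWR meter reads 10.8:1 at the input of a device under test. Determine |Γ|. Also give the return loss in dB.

|Γ| ≈ 0.831; return loss ≈ 1.61 dB

|Γ| = (S − 1)/(S + 1) = (10.8 − 1)/(10.8 + 1) = 9.8/11.8
RL = −20·log₁₀|Γ| = −20·log₁₀(0.831)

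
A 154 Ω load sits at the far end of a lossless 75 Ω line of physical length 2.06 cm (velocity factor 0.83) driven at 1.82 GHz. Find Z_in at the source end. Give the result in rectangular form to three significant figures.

λ = v/f = 0.83·c / 1.82 GHz = 0.137 m
βl = 2π·l/λ = 2π × 0.151 = 54.2°
tan(βl) = tan(54.2°) = 1.39
Z_in = Z_0·(Z_L + jZ_0·tanβl)/(Z_0 + jZ_L·tanβl)
     = 75·(154 + j104)/(75 + j214)

Z_in ≈ 49.4 − j36.7 Ω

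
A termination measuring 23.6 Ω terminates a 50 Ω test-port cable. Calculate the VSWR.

VSWR ≈ 2.12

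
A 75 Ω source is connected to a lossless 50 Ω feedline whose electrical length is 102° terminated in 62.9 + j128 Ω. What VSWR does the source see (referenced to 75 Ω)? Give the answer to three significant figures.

tan(βl) = -4.7
Z_in = Z_0·(Z_L + jZ_0·tanβl)/(Z_0 + jZ_L·tanβl) = 7.09 − j5 Ω
Γ_s = (Z_in − Z_s)/(Z_in + Z_s) = (-67.9 − j5)/(82.1 − j5), |Γ_s| = 0.828
VSWR = (1 + |Γ_s|)/(1 − |Γ_s|)

VSWR ≈ 10.6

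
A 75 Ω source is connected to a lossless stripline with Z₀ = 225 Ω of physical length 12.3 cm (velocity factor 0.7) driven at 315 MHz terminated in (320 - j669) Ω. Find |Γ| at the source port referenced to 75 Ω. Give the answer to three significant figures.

λ = v/f = 0.7·c / 315 MHz = 0.667 m
βl = 2π·l/λ = 2π × 0.184 = 66.4°
tan(βl) = 2.29
Z_in = Z_0·(Z_L + jZ_0·tanβl)/(Z_0 + jZ_L·tanβl) = 27.9 − j31.3 Ω
Γ_s = (Z_in − Z_s)/(Z_in + Z_s) = (-47.1 − j31.3)/(103 − j31.3), |Γ_s| = 0.526

|Γ| ≈ 0.526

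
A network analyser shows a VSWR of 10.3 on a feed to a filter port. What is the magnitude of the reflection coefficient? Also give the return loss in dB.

|Γ| ≈ 0.823; return loss ≈ 1.69 dB

|Γ| = (S − 1)/(S + 1) = (10.3 − 1)/(10.3 + 1) = 9.3/11.3
RL = −20·log₁₀|Γ| = −20·log₁₀(0.823)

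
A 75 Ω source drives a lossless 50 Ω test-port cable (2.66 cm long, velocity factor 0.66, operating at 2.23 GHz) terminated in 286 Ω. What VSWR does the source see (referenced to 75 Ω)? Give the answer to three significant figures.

λ = v/f = 0.66·c / 2.23 GHz = 0.0888 m
βl = 2π·l/λ = 2π × 0.3 = 108°
tan(βl) = -3.11
Z_in = Z_0·(Z_L + jZ_0·tanβl)/(Z_0 + jZ_L·tanβl) = 9.62 + j15.6 Ω
Γ_s = (Z_in − Z_s)/(Z_in + Z_s) = (-65.4 + j15.6)/(84.6 + j15.6), |Γ_s| = 0.781
VSWR = (1 + |Γ_s|)/(1 − |Γ_s|)

VSWR ≈ 8.14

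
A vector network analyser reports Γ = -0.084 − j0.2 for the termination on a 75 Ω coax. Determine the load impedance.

Z_L = Z_0·(1 + Γ)/(1 − Γ) = 75·(0.916 − j0.2)/(1.08 + j0.2)

Z_L ≈ 58.8 − j24.7 Ω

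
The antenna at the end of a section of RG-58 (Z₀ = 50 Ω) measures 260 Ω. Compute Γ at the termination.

Γ = 0.677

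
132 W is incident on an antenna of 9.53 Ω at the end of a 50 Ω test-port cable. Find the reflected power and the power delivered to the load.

Γ = (9.53 − 50)/(9.53 + 50) = -0.68
|Γ|² = 0.462
P_refl = |Γ|²·P_inc = 61 W, P_del = (1 − |Γ|²)·P_inc = 71 W

P_reflected ≈ 61 W; P_delivered ≈ 71 W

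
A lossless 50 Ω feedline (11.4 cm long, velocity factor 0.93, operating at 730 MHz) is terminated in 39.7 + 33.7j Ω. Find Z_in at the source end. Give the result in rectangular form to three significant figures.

λ = v/f = 0.93·c / 730 MHz = 0.382 m
βl = 2π·l/λ = 2π × 0.298 = 107°
tan(βl) = tan(107°) = -3.19
Z_in = Z_0·(Z_L + jZ_0·tanβl)/(Z_0 + jZ_L·tanβl)
     = 50·(39.7 − j126)/(158 − j127)

Z_in ≈ 27.2 − j18.1 Ω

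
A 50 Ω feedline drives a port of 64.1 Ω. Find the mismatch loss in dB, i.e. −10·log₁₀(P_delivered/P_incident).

Γ = (64.1 − 50)/(64.1 + 50) = 0.124
|Γ|² = 0.0153, so P_del/P_inc = 1 − |Γ|² = 0.985
ML = −10·log₁₀(1 − |Γ|²)

mismatch loss ≈ 0.0668 dB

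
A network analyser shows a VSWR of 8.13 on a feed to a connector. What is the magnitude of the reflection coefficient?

|Γ| ≈ 0.781

|Γ| = (S − 1)/(S + 1) = (8.13 − 1)/(8.13 + 1) = 7.13/9.13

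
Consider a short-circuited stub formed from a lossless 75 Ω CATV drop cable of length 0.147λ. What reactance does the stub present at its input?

X_in ≈ 99.2 Ω (inductive)

βl = 2π × 0.147 = 52.9°
tan(βl) = 1.32
For a short-circuited stub, Z_in = jZ_0·tan(βl)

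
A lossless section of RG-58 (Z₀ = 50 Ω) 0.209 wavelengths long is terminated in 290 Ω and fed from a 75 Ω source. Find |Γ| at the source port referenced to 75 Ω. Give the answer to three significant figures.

βl = 2π × 0.209 = 75.2°
tan(βl) = 3.8
Z_in = Z_0·(Z_L + jZ_0·tanβl)/(Z_0 + jZ_L·tanβl) = 9.2 − j12.8 Ω
Γ_s = (Z_in − Z_s)/(Z_in + Z_s) = (-65.8 − j12.8)/(84.2 − j12.8), |Γ_s| = 0.787

|Γ| ≈ 0.787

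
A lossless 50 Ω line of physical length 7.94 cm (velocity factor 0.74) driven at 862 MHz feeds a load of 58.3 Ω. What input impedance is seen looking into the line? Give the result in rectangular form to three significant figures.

λ = v/f = 0.74·c / 862 MHz = 0.258 m
βl = 2π·l/λ = 2π × 0.308 = 111°
tan(βl) = tan(111°) = -2.61
Z_in = Z_0·(Z_L + jZ_0·tanβl)/(Z_0 + jZ_L·tanβl)
     = 50·(58.3 − j130)/(50 − j152)

Z_in ≈ 44.4 + j4.58 Ω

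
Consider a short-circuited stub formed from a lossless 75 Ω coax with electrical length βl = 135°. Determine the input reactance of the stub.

X_in ≈ -75 Ω (capacitive)

tan(βl) = -1
For a short-circuited stub, Z_in = jZ_0·tan(βl)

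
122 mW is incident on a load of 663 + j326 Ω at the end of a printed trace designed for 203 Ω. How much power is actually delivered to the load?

|Γ| = |(460 + j326)/(866 + j326)| = 0.609
|Γ|² = 0.371
P_refl = |Γ|²·P_inc = 45.3 mW, P_del = (1 − |Γ|²)·P_inc = 76.7 mW

P_delivered ≈ 76.7 mW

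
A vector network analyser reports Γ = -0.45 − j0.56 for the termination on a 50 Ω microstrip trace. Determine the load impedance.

Z_L ≈ 10 − j23.2 Ω

Z_L = Z_0·(1 + Γ)/(1 − Γ) = 50·(0.55 − j0.56)/(1.45 + j0.56)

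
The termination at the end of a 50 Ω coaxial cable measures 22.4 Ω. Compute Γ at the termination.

Γ = (Z_L − Z_0)/(Z_L + Z_0) = (22.4 − 50)/(22.4 + 50) = -27.6/72.4

Γ = -0.381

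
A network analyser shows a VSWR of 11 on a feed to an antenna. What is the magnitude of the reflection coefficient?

|Γ| ≈ 0.833

|Γ| = (S − 1)/(S + 1) = (11 − 1)/(11 + 1) = 10/12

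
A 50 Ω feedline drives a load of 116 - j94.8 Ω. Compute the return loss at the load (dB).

RL ≈ 4.38 dB

Γ = (66 − j94.8)/(166 − j94.8), |Γ| = 0.604
RL = −20·log₁₀|Γ| = −20·log₁₀(0.604)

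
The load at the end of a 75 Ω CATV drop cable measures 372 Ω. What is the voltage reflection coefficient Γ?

Γ = (Z_L − Z_0)/(Z_L + Z_0) = (372 − 75)/(372 + 75) = 297/447

Γ = 0.664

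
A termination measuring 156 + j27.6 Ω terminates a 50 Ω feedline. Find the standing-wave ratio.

VSWR ≈ 3.23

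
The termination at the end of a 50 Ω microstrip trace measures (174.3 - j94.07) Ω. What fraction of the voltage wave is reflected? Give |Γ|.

Γ = (Z_L − Z_0)/(Z_L + Z_0) = (124.3 − j94.07)/(224.3 − j94.07)
|Γ| = 156/243

|Γ| ≈ 0.641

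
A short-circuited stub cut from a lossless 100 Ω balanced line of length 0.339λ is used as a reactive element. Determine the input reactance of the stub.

X_in ≈ -160 Ω (capacitive)

βl = 2π × 0.339 = 122°
tan(βl) = -1.6
For a short-circuited stub, Z_in = jZ_0·tan(βl)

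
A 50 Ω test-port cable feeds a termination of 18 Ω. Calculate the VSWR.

VSWR ≈ 2.78

Γ = (18 − 50)/(18 + 50) = -0.471
VSWR = (1 + 0.471)/(1 − 0.471)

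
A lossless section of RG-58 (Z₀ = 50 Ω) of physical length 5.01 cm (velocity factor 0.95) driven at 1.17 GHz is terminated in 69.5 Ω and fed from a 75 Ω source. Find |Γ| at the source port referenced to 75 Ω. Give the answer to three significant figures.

λ = v/f = 0.95·c / 1.17 GHz = 0.244 m
βl = 2π·l/λ = 2π × 0.206 = 74°
tan(βl) = 3.5
Z_in = Z_0·(Z_L + jZ_0·tanβl)/(Z_0 + jZ_L·tanβl) = 37.3 − j6.62 Ω
Γ_s = (Z_in − Z_s)/(Z_in + Z_s) = (-37.7 − j6.62)/(112 − j6.62), |Γ_s| = 0.34

|Γ| ≈ 0.34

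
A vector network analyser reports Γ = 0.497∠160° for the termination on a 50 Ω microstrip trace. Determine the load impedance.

Z_L = Z_0·(1 + Γ)/(1 − Γ) = 50·(0.533 + j0.17)/(1.47 − j0.17)

Z_L ≈ 17.3 + j7.79 Ω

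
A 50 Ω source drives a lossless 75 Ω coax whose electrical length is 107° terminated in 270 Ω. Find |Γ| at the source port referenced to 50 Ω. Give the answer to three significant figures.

tan(βl) = -3.27
Z_in = Z_0·(Z_L + jZ_0·tanβl)/(Z_0 + jZ_L·tanβl) = 22.6 + j21 Ω
Γ_s = (Z_in − Z_s)/(Z_in + Z_s) = (-27.4 + j21)/(72.6 + j21), |Γ_s| = 0.457

|Γ| ≈ 0.457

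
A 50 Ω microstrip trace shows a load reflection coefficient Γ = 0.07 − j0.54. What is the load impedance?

Z_L ≈ 30.4 − j46.7 Ω

Z_L = Z_0·(1 + Γ)/(1 − Γ) = 50·(1.07 − j0.54)/(0.93 + j0.54)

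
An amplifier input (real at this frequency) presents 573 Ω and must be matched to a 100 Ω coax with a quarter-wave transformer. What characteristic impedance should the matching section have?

Z_qwt ≈ 239 Ω

Z_qwt = √(Z_0·R_L) = √(100 × 573) = √57300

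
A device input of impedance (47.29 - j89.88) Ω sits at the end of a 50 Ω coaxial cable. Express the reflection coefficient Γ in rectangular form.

Γ = (Z_L − Z_0)/(Z_L + Z_0) = (-2.71 − j89.88)/(97.29 − j89.88)

Γ ≈ 0.445 − j0.512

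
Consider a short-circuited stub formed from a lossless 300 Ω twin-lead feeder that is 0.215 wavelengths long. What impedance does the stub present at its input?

βl = 2π × 0.215 = 77.4°
tan(βl) = 4.47
For a short-circuited stub, Z_in = jZ_0·tan(βl)

Z_in ≈ +j1340 Ω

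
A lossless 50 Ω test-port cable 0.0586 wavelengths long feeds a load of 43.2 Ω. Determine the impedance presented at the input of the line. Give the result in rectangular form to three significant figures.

βl = 2π × 0.0586 = 21.1°
tan(βl) = tan(21.1°) = 0.386
Z_in = Z_0·(Z_L + jZ_0·tanβl)/(Z_0 + jZ_L·tanβl)
     = 50·(43.2 + j19.3)/(50 + j16.7)

Z_in ≈ 44.7 + j4.4 Ω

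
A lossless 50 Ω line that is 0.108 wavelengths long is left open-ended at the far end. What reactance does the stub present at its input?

βl = 2π × 0.108 = 38.9°
tan(βl) = 0.806
For an open-ended stub, Z_in = −jZ_0·cot(βl) = −jZ_0/tan(βl)

X_in ≈ -62 Ω (capacitive)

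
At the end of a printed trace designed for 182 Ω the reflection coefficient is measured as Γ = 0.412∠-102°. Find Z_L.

Z_L ≈ 113 − j109 Ω

Z_L = Z_0·(1 + Γ)/(1 − Γ) = 182·(0.914 − j0.403)/(1.09 + j0.403)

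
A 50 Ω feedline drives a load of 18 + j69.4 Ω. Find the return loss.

Γ = (-32 + j69.4)/(68 + j69.4), |Γ| = 0.787
RL = −20·log₁₀|Γ| = −20·log₁₀(0.787)

RL ≈ 2.09 dB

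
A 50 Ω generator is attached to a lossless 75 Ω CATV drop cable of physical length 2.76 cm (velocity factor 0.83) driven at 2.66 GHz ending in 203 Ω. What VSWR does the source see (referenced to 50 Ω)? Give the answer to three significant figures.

λ = v/f = 0.83·c / 2.66 GHz = 0.0936 m
βl = 2π·l/λ = 2π × 0.295 = 106°
tan(βl) = -3.45
Z_in = Z_0·(Z_L + jZ_0·tanβl)/(Z_0 + jZ_L·tanβl) = 29.7 + j18.5 Ω
Γ_s = (Z_in − Z_s)/(Z_in + Z_s) = (-20.3 + j18.5)/(79.7 + j18.5), |Γ_s| = 0.336
VSWR = (1 + |Γ_s|)/(1 − |Γ_s|)

VSWR ≈ 2.01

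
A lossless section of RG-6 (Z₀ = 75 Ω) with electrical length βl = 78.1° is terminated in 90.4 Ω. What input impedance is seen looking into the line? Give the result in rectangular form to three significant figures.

tan(βl) = tan(78.1°) = 4.75
Z_in = Z_0·(Z_L + jZ_0·tanβl)/(Z_0 + jZ_L·tanβl)
     = 75·(90.4 + j356)/(75 + j429)

Z_in ≈ 63.1 − j4.78 Ω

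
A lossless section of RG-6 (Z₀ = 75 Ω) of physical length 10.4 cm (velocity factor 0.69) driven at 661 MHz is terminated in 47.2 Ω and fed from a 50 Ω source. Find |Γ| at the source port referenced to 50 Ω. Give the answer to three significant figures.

λ = v/f = 0.69·c / 661 MHz = 0.313 m
βl = 2π·l/λ = 2π × 0.332 = 120°
tan(βl) = -1.76
Z_in = Z_0·(Z_L + jZ_0·tanβl)/(Z_0 + jZ_L·tanβl) = 86.9 − j35.8 Ω
Γ_s = (Z_in − Z_s)/(Z_in + Z_s) = (36.9 − j35.8)/(137 − j35.8), |Γ_s| = 0.363

|Γ| ≈ 0.363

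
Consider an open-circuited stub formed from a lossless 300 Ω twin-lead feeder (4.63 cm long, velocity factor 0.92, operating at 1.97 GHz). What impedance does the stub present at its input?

λ = v/f = 0.92·c / 1.97 GHz = 0.14 m
βl = 2π·l/λ = 2π × 0.33 = 119°
tan(βl) = -1.81
For an open-circuited stub, Z_in = −jZ_0·cot(βl) = −jZ_0/tan(βl)

Z_in ≈ +j166 Ω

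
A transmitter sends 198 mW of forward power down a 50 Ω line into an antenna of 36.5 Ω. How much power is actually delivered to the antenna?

Γ = (36.5 − 50)/(36.5 + 50) = -0.156
|Γ|² = 0.0244
P_refl = |Γ|²·P_inc = 4.82 mW, P_del = (1 − |Γ|²)·P_inc = 193 mW

P_delivered ≈ 193 mW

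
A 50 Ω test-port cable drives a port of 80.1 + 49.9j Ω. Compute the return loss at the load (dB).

RL ≈ 7.57 dB

Γ = (30.1 + j49.9)/(130.1 + j49.9), |Γ| = 0.418
RL = −20·log₁₀|Γ| = −20·log₁₀(0.418)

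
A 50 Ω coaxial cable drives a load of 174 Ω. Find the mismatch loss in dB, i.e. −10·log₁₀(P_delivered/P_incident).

mismatch loss ≈ 1.59 dB

Γ = (174 − 50)/(174 + 50) = 0.554
|Γ|² = 0.306, so P_del/P_inc = 1 − |Γ|² = 0.694
ML = −10·log₁₀(1 − |Γ|²)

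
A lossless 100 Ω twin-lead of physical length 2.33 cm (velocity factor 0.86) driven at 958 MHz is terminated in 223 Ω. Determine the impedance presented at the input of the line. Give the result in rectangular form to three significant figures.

Z_in ≈ 108 − j85.3 Ω

λ = v/f = 0.86·c / 958 MHz = 0.269 m
βl = 2π·l/λ = 2π × 0.0865 = 31.1°
tan(βl) = tan(31.1°) = 0.604
Z_in = Z_0·(Z_L + jZ_0·tanβl)/(Z_0 + jZ_L·tanβl)
     = 100·(223 + j60.4)/(100 + j135)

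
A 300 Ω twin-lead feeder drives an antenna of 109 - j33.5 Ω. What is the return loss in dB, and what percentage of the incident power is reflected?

Γ = (-191 − j33.5)/(409 − j33.5), |Γ| = 0.473
RL = −20·log₁₀(0.473) = 6.51 dB
P_refl/P_inc = |Γ|² = 0.223

RL ≈ 6.51 dB; 22.3% of incident power reflected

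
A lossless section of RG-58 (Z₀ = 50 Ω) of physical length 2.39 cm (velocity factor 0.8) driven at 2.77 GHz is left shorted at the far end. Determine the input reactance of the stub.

X_in ≈ -305 Ω (capacitive)

λ = v/f = 0.8·c / 2.77 GHz = 0.0866 m
βl = 2π·l/λ = 2π × 0.276 = 99.3°
tan(βl) = -6.1
For a shorted stub, Z_in = jZ_0·tan(βl)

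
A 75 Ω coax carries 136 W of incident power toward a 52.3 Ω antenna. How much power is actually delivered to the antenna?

P_delivered ≈ 132 W

Γ = (52.3 − 75)/(52.3 + 75) = -0.178
|Γ|² = 0.0318
P_refl = |Γ|²·P_inc = 4.32 W, P_del = (1 − |Γ|²)·P_inc = 132 W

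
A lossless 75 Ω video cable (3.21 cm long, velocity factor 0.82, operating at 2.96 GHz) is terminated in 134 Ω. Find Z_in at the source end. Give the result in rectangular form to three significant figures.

Z_in ≈ 69 + j41.9 Ω

λ = v/f = 0.82·c / 2.96 GHz = 0.0831 m
βl = 2π·l/λ = 2π × 0.386 = 139°
tan(βl) = tan(139°) = -0.868
Z_in = Z_0·(Z_L + jZ_0·tanβl)/(Z_0 + jZ_L·tanβl)
     = 75·(134 − j65.1)/(75 − j116)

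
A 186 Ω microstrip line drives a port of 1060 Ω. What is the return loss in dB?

Γ = (1060 − 186)/(1060 + 186) = 0.701
RL = −20·log₁₀|Γ| = −20·log₁₀(0.701)

RL ≈ 3.08 dB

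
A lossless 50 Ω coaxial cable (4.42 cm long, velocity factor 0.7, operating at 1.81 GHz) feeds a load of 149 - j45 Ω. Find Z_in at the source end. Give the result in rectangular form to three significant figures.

Z_in ≈ 36.1 + j51.7 Ω

λ = v/f = 0.7·c / 1.81 GHz = 0.116 m
βl = 2π·l/λ = 2π × 0.381 = 137°
tan(βl) = tan(137°) = -0.928
Z_in = Z_0·(Z_L + jZ_0·tanβl)/(Z_0 + jZ_L·tanβl)
     = 50·(149 − j91.4)/(8.25 − j138)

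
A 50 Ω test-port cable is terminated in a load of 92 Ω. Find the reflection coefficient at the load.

Γ = 0.296

Γ = (Z_L − Z_0)/(Z_L + Z_0) = (92 − 50)/(92 + 50) = 42/142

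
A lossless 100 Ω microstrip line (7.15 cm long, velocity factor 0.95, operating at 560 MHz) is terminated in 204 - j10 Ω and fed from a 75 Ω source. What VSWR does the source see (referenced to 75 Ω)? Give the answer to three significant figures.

λ = v/f = 0.95·c / 560 MHz = 0.509 m
βl = 2π·l/λ = 2π × 0.14 = 50.6°
tan(βl) = 1.22
Z_in = Z_0·(Z_L + jZ_0·tanβl)/(Z_0 + jZ_L·tanβl) = 68.2 − j51.4 Ω
Γ_s = (Z_in − Z_s)/(Z_in + Z_s) = (-6.79 − j51.4)/(143 − j51.4), |Γ_s| = 0.341
VSWR = (1 + |Γ_s|)/(1 − |Γ_s|)

VSWR ≈ 2.03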